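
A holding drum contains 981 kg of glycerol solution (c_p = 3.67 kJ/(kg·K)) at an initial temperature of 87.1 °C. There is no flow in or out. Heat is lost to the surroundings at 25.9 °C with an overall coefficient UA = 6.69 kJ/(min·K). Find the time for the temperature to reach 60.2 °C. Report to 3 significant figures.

Lumped-capacitance energy balance: M c_p dT/dt = UA(T_amb − T).
τ = M c_p/UA = 538.16 min; T_ss = T_amb = 25.900 °C.
T(t) = T_ss + (T₀ − T_ss)e^(−t/τ); set T = 60.2:
t = −τ ln[(T − T_ss)/(T₀ − T_ss)] = −538.16 · ln(0.56046) = 311.59 min.

312 min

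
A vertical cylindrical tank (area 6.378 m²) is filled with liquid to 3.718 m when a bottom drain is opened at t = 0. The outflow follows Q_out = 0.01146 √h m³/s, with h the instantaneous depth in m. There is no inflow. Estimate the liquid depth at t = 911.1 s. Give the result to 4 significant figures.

Volume balance on the tank: A dh/dt = −0.01146 √h.
∫ h^(−1/2) dh = −(0.01146/A) ∫ dt, giving 2√h = 2√h₀ − (0.01146/A) t.
√h = √3.718 − 0.01146·911.1/(2·6.378) = 1.92821 − 0.818533 = 1.10968.
h = 1.10968² = 1.23139 m.

1.231 m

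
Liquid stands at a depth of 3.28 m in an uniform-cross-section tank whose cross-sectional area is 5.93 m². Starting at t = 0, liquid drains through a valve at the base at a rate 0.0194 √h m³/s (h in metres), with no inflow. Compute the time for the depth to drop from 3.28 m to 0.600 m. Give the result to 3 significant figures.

634 s

With no inflow, A dh/dt = −0.0194 √h.
Separate and integrate: 2(√h − √h₀) = −(0.0194/A) t.
t = 2A(√h₀ − √h)/0.0194 = 2·5.93·(√3.28 − √0.600)/0.0194
  = 11.860 × (1.8111 − 0.77460) / 0.0194 = 633.64 s.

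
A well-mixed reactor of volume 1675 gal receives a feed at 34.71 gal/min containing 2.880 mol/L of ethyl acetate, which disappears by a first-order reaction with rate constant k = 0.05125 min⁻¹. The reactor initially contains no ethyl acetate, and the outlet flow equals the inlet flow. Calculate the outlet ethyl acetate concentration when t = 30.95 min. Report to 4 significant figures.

0.7398 mol/L

V dC/dt = Q(C_in − C) − k V C.
This is linear with rate a = Q/V + k = 0.0719724 min⁻¹.
C_ss = Q C_in/(Q + kV) = 0.829214 mol/L; C(t) = C_ss + (C₀ − C_ss) e^(−a t).
C(30.95) = 0.829214 + (-0.829214)·e^(−0.0719724·30.95) = 0.829214 + (-0.829214)·0.107793 = 0.739830 mol/L.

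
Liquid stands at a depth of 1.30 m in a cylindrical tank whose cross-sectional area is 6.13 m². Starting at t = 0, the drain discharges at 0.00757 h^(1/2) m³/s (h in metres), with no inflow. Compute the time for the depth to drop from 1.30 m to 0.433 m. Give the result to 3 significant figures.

A dh/dt = −Q_out = −0.00757 √h.
This is separable: 2 d(√h)/dt = −0.00757/A, so √h = √h₀ − (0.00757/(2A)) t.
t = 2A(√h₀ − √h)/0.00757 = 2·6.13·(√1.30 − √0.433)/0.00757
  = 12.260 × (1.1402 − 0.65803) / 0.00757 = 780.86 s.

781 s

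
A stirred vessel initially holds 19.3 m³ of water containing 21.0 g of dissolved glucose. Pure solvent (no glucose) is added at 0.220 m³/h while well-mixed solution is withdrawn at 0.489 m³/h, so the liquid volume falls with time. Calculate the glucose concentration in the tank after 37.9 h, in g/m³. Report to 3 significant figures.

Let m(t) be the amount of glucose. Volume: V(t) = V₀ + (Q_in − Q_out) t = 19.3 − 0.26900 t; V(37.9) = 9.1049 m³.
Species balance (pure solvent in): dm/dt = −Q_out · m/V(t).
Separate: dm/m = −Q_out dt/V(t) ⇒ ln(m/m₀) = −(Q_out/(Q_in−Q_out)) ln(V/V₀).
m = m₀ (V₀/V)^(Q_out/(Q_in−Q_out)) = 21.0 × (19.3/9.1049)^(-1.8178) = 5.3591 g.
C = m/V = 5.3591/9.1049 = 0.58859 g/m³.

0.589 g/m³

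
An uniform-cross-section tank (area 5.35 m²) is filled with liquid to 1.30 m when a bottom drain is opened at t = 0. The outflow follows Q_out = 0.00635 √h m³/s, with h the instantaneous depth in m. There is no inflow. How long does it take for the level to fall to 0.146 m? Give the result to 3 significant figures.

1280 s

With no inflow, A dh/dt = −0.00635 √h.
Separate and integrate: 2(√h − √h₀) = −(0.00635/A) t.
t = 2A(√h₀ − √h)/0.00635 = 2·5.35·(√1.30 − √0.146)/0.00635
  = 10.700 × (1.1402 − 0.38210) / 0.00635 = 1277.4 s.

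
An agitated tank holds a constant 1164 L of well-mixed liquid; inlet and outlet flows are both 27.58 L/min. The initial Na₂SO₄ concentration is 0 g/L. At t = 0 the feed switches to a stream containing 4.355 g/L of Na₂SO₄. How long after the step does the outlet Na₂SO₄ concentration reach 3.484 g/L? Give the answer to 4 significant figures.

Species balance on the tank: V dC/dt = Q(C_in − C), so τ = V/Q = 42.2045 min.
C(t) = C_in + (C₀ − C_in) e^(−t/τ). Set C = 3.484 and solve for t:
e^(−t/τ) = (C − C_in)/(C₀ − C_in) = (3.484 − 4.355)/(0 − 4.355) = 0.200000
t = −τ ln(…) = 42.2045 × 1.60944 = 67.9255 min.

67.93 min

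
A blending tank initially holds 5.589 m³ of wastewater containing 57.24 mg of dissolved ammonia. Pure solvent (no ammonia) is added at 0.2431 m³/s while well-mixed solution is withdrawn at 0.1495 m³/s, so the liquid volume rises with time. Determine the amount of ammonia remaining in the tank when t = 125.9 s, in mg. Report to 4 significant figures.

Total volume: dV/dt = Q_in − Q_out = 0.0936000 m³/s, so V(t) = 5.589 + 0.0936000 t and V(125.9) = 17.3732 m³.
Solute balance: dm/dt = 0 − Q_out C = −Q_out m/V(t).
dm/m = −Q_out dt/(V₀ + 0.0936000 t); integrating gives ln(m/m₀) = −(Q_out/(Q_in−Q_out)) ln(V/V₀).
m = m₀ (V₀/V)^(Q_out/(Q_in−Q_out)) = 57.24 × (5.589/17.3732)^(1.59722) = 9.35391 mg.

9.354 mg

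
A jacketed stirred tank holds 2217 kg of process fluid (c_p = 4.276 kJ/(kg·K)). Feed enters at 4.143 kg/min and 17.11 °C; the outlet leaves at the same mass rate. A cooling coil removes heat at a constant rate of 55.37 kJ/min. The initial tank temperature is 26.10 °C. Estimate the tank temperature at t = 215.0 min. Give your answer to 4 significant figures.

Unsteady energy balance on the tank contents: M c_p dT/dt = ṁ c_p (T_in − T) − 55.37.
τ = M/ṁ = 535.119 min; T_ss = T_in − Q̇/(ṁ c_p) = 17.11 − 55.37/(4.143·4.276) = 13.9845 °C.
Integrating: T(t) = T_ss + (T₀ − T_ss) e^(−t/τ).
T(215.0) = 13.9845 + (12.1155)·e^(−215.0/535.119) = 13.9845 + (12.1155)·0.669128 = 22.0913 °C.

22.09 °C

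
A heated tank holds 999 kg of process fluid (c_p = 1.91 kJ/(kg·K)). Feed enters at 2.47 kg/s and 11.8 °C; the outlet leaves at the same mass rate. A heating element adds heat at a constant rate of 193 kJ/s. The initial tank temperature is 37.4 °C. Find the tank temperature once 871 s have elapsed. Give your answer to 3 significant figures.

M c_p dT/dt = ṁ c_p (T_in − T) + Q̇.
τ = M/ṁ = 404.45 s; T_ss = T_in + Q̇/(ṁ c_p) = 11.8 + 193/(2.47·1.91) = 52.710 °C.
This is linear first-order; T(t) = T_ss + (T₀ − T_ss) e^(−t/τ).
T(871) = 52.710 + (-15.310)·e^(−871/404.45) = 52.710 + (-15.310)·0.11607 = 50.933 °C.

50.9 °C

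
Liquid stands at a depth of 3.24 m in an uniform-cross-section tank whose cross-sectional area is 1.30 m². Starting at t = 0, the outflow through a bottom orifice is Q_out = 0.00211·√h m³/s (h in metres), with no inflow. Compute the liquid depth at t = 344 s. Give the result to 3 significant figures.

2.31 m

A dh/dt = −Q_out = −0.00211 √h.
∫ h^(−1/2) dh = −(0.00211/A) ∫ dt, giving 2√h = 2√h₀ − (0.00211/A) t.
√h = √3.24 − 0.00211·344/(2·1.30) = 1.8000 − 0.27917 = 1.5208.
h = 1.5208² = 2.3129 m.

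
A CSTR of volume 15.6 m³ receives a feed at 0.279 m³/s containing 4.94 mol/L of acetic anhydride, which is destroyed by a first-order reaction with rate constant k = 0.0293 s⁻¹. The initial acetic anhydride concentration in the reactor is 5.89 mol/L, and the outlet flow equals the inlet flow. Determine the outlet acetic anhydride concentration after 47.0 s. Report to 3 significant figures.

2.31 mol/L

Accumulation = in − out − consumed: V dC/dt = Q C_in − Q C − k V C.
This is linear with rate a = Q/V + k = 0.047185 s⁻¹.
C_ss = Q C_in/(Q + kV) = 1.8724 mol/L; C(t) = C_ss + (C₀ − C_ss) e^(−a t).
C(47.0) = 1.8724 + (4.0176)·e^(−0.047185·47.0) = 1.8724 + (4.0176)·0.10886 = 2.3098 mol/L.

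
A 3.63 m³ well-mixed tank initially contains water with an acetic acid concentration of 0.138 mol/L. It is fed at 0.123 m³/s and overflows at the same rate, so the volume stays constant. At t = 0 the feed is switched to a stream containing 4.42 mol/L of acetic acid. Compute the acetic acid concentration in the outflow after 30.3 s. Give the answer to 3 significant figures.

2.89 mol/L

Mass balance on the solute (V constant): V dC/dt = Q(C_in − C).
Rewrite as dC/dt + C/τ = C_in/τ, τ = V/Q = 29.512 s.
C approaches C_in exponentially: C(t) = C_in + (C₀ − C_in) e^(−t/τ).
C(30.3) = 4.42 + (0.138 − 4.42)·e^(−30.3/29.512) = 4.42 + (-4.2820)·0.35819 = 2.8862 mol/L.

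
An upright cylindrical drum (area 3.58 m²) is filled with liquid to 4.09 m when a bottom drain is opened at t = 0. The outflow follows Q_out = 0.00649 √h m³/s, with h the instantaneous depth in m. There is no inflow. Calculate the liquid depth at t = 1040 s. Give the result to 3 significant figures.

A dh/dt = −Q_out = −0.00649 √h.
∫ h^(−1/2) dh = −(0.00649/A) ∫ dt, giving 2√h = 2√h₀ − (0.00649/A) t.
√h = √4.09 − 0.00649·1040/(2·3.58) = 2.0224 − 0.94268 = 1.0797.
h = 1.0797² = 1.1657 m.

1.17 m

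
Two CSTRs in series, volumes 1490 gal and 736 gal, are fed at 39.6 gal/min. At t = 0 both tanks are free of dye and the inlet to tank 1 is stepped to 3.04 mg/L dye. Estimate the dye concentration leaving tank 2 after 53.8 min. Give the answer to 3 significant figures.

1.77 mg/L

Each tank obeys Vᵢ dCᵢ/dt = Q(Cᵢ₋₁ − Cᵢ), so τᵢ = Vᵢ/Q.
τ₁ = 1490/39.6 = 37.626 min; τ₂ = 736/39.6 = 18.586 min.
Tank 1: C₁ = C_in(1 − e^(−t/τ₁)). Tank 2 (τ₁ ≠ τ₂): C₂ = C_in[1 − (τ₁ e^(−t/τ₁) − τ₂ e^(−t/τ₂))/(τ₁ − τ₂)].
At t = 53.8: e^(−t/τ₁) = 0.23934, e^(−t/τ₂) = 0.055317.
C₂ = 3.04·[1 − (37.626·0.23934 − 18.586·0.055317)/(19.040)] = 3.04·0.58102 = 1.7663 mg/L.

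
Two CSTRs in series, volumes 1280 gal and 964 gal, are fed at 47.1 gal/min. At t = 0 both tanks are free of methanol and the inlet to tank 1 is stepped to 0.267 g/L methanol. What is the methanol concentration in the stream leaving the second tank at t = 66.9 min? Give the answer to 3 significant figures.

0.206 g/L

Each tank obeys Vᵢ dCᵢ/dt = Q(Cᵢ₋₁ − Cᵢ), so τᵢ = Vᵢ/Q.
τ₁ = 1280/47.1 = 27.176 min; τ₂ = 964/47.1 = 20.467 min.
Solving the cascade with C₁(0)=C₂(0)=0 gives C₂(t) = C_in[1 − (τ₁ e^(−t/τ₁) − τ₂ e^(−t/τ₂))/(τ₁ − τ₂)].
At t = 66.9: e^(−t/τ₁) = 0.085289, e^(−t/τ₂) = 0.038057.
C₂ = 0.267·[1 − (27.176·0.085289 − 20.467·0.038057)/(6.7091)] = 0.267·0.77062 = 0.20576 g/L.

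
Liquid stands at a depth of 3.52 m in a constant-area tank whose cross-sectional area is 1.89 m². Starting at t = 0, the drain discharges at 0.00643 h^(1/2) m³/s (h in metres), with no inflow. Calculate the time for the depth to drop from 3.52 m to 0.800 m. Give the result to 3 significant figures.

577 s

Accumulation of liquid (constant cross-section A): A dh/dt = −0.00643 √h.
∫ h^(−1/2) dh = −(0.00643/A) ∫ dt, giving 2√h = 2√h₀ − (0.00643/A) t.
t = 2A(√h₀ − √h)/0.00643 = 2·1.89·(√3.52 − √0.800)/0.00643
  = 3.7800 × (1.8762 − 0.89443) / 0.00643 = 577.13 s.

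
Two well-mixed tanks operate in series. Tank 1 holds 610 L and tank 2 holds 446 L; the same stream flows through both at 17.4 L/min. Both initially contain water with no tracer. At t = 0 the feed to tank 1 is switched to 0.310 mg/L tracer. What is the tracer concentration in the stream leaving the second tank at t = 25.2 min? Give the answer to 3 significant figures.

Species balance on tank i: dCᵢ/dt = (Cᵢ₋₁ − Cᵢ)/τᵢ with τᵢ = Vᵢ/Q.
τ₁ = 610/17.4 = 35.057 min; τ₂ = 446/17.4 = 25.632 min.
Tank 1: C₁ = C_in(1 − e^(−t/τ₁)). Tank 2 (τ₁ ≠ τ₂): C₂ = C_in[1 − (τ₁ e^(−t/τ₁) − τ₂ e^(−t/τ₂))/(τ₁ − τ₂)].
At t = 25.2: e^(−t/τ₁) = 0.48733, e^(−t/τ₂) = 0.37413.
C₂ = 0.310·[1 − (35.057·0.48733 − 25.632·0.37413)/(9.4253)] = 0.310·0.20485 = 0.063502 mg/L.

0.0635 mg/L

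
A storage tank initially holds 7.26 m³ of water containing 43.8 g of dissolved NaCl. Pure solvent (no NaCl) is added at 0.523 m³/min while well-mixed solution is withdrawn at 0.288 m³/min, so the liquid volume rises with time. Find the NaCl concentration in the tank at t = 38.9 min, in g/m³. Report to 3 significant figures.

Total volume: dV/dt = Q_in − Q_out = 0.23500 m³/min, so V(t) = 7.26 + 0.23500 t and V(38.9) = 16.401 m³.
No NaCl enters, so dm/dt = −Q_out · (m/V).
Separate: dm/m = −Q_out dt/V(t) ⇒ ln(m/m₀) = −(Q_out/(Q_in−Q_out)) ln(V/V₀).
m = m₀ (V₀/V)^(Q_out/(Q_in−Q_out)) = 43.8 × (7.26/16.401)^(1.2255) = 16.132 g.
C = m/V = 16.132/16.401 = 0.98360 g/m³.

0.984 g/m³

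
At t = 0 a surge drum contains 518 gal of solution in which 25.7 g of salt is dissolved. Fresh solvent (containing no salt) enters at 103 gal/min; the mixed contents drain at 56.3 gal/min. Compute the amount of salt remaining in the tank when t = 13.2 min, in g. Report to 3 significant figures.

Let m(t) be the amount of salt. Volume: V(t) = V₀ + (Q_in − Q_out) t = 518 + 46.700 t; V(13.2) = 1134.4 gal.
Solute balance: dm/dt = 0 − Q_out C = −Q_out m/V(t).
dm/m = −Q_out dt/(V₀ + 46.700 t); integrating gives ln(m/m₀) = −(Q_out/(Q_in−Q_out)) ln(V/V₀).
m = m₀ (V₀/V)^(Q_out/(Q_in−Q_out)) = 25.7 × (518/1134.4)^(1.2056) = 9.9884 g.

9.99 g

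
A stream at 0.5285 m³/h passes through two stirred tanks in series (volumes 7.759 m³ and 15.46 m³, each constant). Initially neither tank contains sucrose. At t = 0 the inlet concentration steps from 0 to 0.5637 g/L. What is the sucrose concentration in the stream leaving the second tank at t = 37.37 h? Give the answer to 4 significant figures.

Time constants: τᵢ = Vᵢ/Q for each well-mixed tank.
τ₁ = 7.759/0.5285 = 14.6812 h; τ₂ = 15.46/0.5285 = 29.2526 h.
Tank 1: C₁ = C_in(1 − e^(−t/τ₁)). Tank 2 (τ₁ ≠ τ₂): C₂ = C_in[1 − (τ₁ e^(−t/τ₁) − τ₂ e^(−t/τ₂))/(τ₁ − τ₂)].
At t = 37.37: e^(−t/τ₁) = 0.0784388, e^(−t/τ₂) = 0.278735.
C₂ = 0.5637·[1 − (14.6812·0.0784388 − 29.2526·0.278735)/(-14.5714)] = 0.5637·0.519460 = 0.292820 g/L.

0.2928 g/L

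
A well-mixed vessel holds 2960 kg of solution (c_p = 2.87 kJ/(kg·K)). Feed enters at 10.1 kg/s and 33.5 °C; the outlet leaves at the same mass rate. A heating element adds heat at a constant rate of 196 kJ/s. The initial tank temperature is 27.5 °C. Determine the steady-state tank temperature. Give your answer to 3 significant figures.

40.3 °C

First-law balance (no shaft work): M c_p dT/dt = ṁ c_p (T_in − T) + 196.
At steady state dT/dt = 0 ⇒ T_ss = T_in + Q̇/(ṁ c_p) = 33.5 + 196/(10.1·2.87) = 40.262 °C.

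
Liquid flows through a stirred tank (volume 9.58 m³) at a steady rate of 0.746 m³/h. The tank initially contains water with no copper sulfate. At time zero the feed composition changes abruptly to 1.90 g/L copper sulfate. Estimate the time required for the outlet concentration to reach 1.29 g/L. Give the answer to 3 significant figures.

14.6 h

Transient balance on the dissolved component: V dC/dt = Q(C_in − C), so τ = V/Q = 12.842 h.
C(t) = C_in + (C₀ − C_in) e^(−t/τ). Set C = 1.29 and solve for t:
e^(−t/τ) = (C − C_in)/(C₀ − C_in) = (1.29 − 1.90)/(0 − 1.90) = 0.32105
t = −τ ln(…) = 12.842 × 1.1362 = 14.590 h.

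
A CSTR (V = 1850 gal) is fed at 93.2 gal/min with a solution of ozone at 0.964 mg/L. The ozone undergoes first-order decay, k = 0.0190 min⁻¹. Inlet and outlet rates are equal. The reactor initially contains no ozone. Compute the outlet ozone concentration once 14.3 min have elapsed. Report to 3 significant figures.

Species balance: V dC/dt = Q C_in − Q C − k V C.
dC/dt = (Q/V) C_in − (Q/V + k) C; effective rate a = Q/V + k = 0.050378 + 0.0190 = 0.069378 min⁻¹.
C_ss = Q C_in/(Q + kV) = 0.70000 mg/L; C(t) = C_ss + (C₀ − C_ss) e^(−a t).
C(14.3) = 0.70000 + (-0.70000)·e^(−0.069378·14.3) = 0.70000 + (-0.70000)·0.37079 = 0.44044 mg/L.

0.440 mg/L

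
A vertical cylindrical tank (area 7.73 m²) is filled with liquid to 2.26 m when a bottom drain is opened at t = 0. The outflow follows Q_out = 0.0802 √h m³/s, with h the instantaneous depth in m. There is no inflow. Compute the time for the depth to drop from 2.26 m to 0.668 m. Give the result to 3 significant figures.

132 s

Volume balance on the tank: A dh/dt = −0.0802 √h.
Separate and integrate: 2(√h − √h₀) = −(0.0802/A) t.
t = 2A(√h₀ − √h)/0.0802 = 2·7.73·(√2.26 − √0.668)/0.0802
  = 15.460 × (1.5033 − 0.81731) / 0.0802 = 132.24 s.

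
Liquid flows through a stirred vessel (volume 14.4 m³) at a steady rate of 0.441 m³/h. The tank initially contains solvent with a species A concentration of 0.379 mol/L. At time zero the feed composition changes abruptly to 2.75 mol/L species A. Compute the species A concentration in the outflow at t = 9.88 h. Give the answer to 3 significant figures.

0.998 mol/L

Transient balance on the dissolved component: V dC/dt = Q(C_in − C).
Rewrite as dC/dt + C/τ = C_in/τ, τ = V/Q = 32.653 h.
This is linear first-order; C(t) = C_in + (C₀ − C_in) e^(−t/τ).
C(9.88) = 2.75 + (0.379 − 2.75)·e^(−9.88/32.653) = 2.75 + (-2.3710)·0.73891 = 0.99804 mol/L.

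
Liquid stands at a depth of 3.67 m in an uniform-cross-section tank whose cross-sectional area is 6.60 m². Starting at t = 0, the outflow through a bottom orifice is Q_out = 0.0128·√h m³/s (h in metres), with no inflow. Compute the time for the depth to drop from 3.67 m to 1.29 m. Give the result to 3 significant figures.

With no inflow, A dh/dt = −0.0128 √h.
∫ h^(−1/2) dh = −(0.0128/A) ∫ dt, giving 2√h = 2√h₀ − (0.0128/A) t.
t = 2A(√h₀ − √h)/0.0128 = 2·6.60·(√3.67 − √1.29)/0.0128
  = 13.200 × (1.9157 − 1.1358) / 0.0128 = 804.32 s.

804 s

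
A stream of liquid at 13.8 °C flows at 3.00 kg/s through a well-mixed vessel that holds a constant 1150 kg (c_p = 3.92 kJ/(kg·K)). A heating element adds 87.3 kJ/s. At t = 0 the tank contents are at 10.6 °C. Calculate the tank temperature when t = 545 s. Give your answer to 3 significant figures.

M c_p dT/dt = ṁ c_p (T_in − T) + Q̇.
τ = M/ṁ = 383.33 s; T_ss = T_in + Q̇/(ṁ c_p) = 13.8 + 87.3/(3.00·3.92) = 21.223 °C.
Solution: T(t) = T_ss + (T₀ − T_ss) e^(−t/τ).
T(545) = 21.223 + (-10.623)·e^(−545/383.33) = 21.223 + (-10.623)·0.24129 = 18.660 °C.

18.7 °C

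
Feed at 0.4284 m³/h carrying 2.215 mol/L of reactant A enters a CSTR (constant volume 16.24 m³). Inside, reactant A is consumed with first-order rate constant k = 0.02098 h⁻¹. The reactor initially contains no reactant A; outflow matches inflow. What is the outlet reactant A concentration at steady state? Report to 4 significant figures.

Accumulation = in − out − consumed: V dC/dt = Q C_in − Q C − k V C.
At steady state: 0 = Q C_in − (Q + kV) C_ss, so C_ss = Q C_in/(Q + kV).
C_ss = 0.4284·2.215/(0.4284 + 0.02098·16.24) = 0.948906/0.769115 = 1.23376 mol/L.

1.234 mol/L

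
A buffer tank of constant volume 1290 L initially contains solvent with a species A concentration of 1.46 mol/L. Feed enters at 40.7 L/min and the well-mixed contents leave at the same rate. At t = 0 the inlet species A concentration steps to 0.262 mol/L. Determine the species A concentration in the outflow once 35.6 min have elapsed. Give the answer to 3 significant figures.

Unsteady species balance (constant V, well mixed): V dC/dt = Q(C_in − C).
Rewrite as dC/dt + C/τ = C_in/τ, τ = V/Q = 31.695 min.
Solution: C(t) = C_in + (C₀ − C_in) e^(−t/τ).
C(35.6) = 0.262 + (1.46 − 0.262)·e^(−35.6/31.695) = 0.262 + (1.1980)·0.32524 = 0.65164 mol/L.

0.652 mol/L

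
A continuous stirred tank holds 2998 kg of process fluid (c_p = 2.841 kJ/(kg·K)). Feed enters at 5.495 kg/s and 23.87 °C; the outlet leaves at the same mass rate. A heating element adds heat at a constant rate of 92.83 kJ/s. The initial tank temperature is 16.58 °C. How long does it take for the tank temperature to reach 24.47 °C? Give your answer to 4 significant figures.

Unsteady energy balance on the tank contents: M c_p dT/dt = ṁ c_p (T_in − T) + 92.83.
τ = M/ṁ = 545.587 s; T_ss = T_in + Q̇/(ṁ c_p) = 29.8163 °C.
T(t) = T_ss + (T₀ − T_ss) e^(−t/τ). Set T = 24.47:
e^(−t/τ) = (24.47 − 29.8163)/(16.58 − 29.8163) = 0.403914
t = −545.587 · ln(0.403914) = 494.604 s.

494.6 s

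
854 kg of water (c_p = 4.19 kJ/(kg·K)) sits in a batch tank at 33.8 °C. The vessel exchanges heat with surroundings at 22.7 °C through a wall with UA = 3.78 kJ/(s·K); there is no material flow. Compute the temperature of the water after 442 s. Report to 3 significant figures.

29.7 °C

M c_p dT/dt = −UA(T − T_amb).
dT/dt = (T_ss − T)/τ with T_ss = T_amb = 22.700 °C, τ = M c_p/UA = 854·4.19/3.78 = 946.63 s.
This is linear first-order; T(t) = T_ss + (T₀ − T_ss) e^(−t/τ).
T(442) = 22.700 + (11.100)·0.62693 = 29.659 °C.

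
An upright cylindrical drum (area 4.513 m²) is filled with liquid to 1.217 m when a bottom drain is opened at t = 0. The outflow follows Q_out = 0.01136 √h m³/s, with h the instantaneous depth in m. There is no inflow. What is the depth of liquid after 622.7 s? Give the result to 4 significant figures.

0.1021 m

Unsteady balance on liquid volume: A dh/dt = −0.01136 √h.
∫ h^(−1/2) dh = −(0.01136/A) ∫ dt, giving 2√h = 2√h₀ − (0.01136/A) t.
√h = √1.217 − 0.01136·622.7/(2·4.513) = 1.10318 − 0.783722 = 0.319456.
h = 0.319456² = 0.102052 m.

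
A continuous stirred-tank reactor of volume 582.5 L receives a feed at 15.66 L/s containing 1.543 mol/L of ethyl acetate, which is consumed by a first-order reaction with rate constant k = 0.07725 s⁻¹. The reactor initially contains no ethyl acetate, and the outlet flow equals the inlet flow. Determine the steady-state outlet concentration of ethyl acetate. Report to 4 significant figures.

Species balance: V dC/dt = Q C_in − Q C − k V C.
Steady state (dC/dt = 0): C_ss = Q C_in/(Q + kV) = C_in/(1 + kV/Q).
C_ss = 15.66·1.543/(15.66 + 0.07725·582.5) = 24.1634/60.6581 = 0.398354 mol/L.

0.3984 mol/L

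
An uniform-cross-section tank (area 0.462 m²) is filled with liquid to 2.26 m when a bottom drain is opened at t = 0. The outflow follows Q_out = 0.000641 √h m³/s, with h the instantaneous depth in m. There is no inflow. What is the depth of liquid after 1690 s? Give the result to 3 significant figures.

With no inflow, A dh/dt = −0.000641 √h.
∫ h^(−1/2) dh = −(0.000641/A) ∫ dt, giving 2√h = 2√h₀ − (0.000641/A) t.
√h = √2.26 − 0.000641·1690/(2·0.462) = 1.5033 − 1.1724 = 0.33094.
h = 0.33094² = 0.10952 m.

0.110 m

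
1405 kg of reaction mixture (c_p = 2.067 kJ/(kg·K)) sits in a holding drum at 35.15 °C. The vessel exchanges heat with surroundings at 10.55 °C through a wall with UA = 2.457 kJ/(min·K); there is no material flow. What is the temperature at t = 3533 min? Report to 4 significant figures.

Unsteady energy balance on the tank contents: M c_p dT/dt = −UA(T − T_amb).
dT/dt = (T_ss − T)/τ with T_ss = T_amb = 10.5500 °C, τ = M c_p/UA = 1405·2.067/2.457 = 1181.98 min.
T approaches T_ss exponentially: T(t) = T_ss + (T₀ − T_ss) e^(−t/τ).
T(3533) = 10.5500 + (24.6000)·0.0503356 = 11.7883 °C.

11.79 °C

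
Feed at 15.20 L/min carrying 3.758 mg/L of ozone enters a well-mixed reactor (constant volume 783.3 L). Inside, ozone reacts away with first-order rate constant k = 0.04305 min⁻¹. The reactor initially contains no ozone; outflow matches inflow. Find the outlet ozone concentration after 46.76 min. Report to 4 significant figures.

Accumulation = in − out − consumed: V dC/dt = Q C_in − Q C − k V C.
dC/dt = (Q/V) C_in − (Q/V + k) C; effective rate a = Q/V + k = 0.0194051 + 0.04305 = 0.0624551 min⁻¹.
C_ss = Q C_in/(Q + kV) = 1.16763 mg/L; C(t) = C_ss + (C₀ − C_ss) e^(−a t).
C(46.76) = 1.16763 + (-1.16763)·e^(−0.0624551·46.76) = 1.16763 + (-1.16763)·0.0539121 = 1.10468 mg/L.

1.105 mg/L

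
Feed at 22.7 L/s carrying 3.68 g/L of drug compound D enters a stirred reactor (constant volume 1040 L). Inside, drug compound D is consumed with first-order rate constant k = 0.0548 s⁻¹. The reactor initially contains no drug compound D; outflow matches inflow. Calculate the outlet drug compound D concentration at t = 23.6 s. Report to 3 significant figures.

0.876 g/L

V dC/dt = Q(C_in − C) − k V C.
dC/dt = (Q/V) C_in − (Q/V + k) C; effective rate a = Q/V + k = 0.021827 + 0.0548 = 0.076627 s⁻¹.
C_ss = Q C_in/(Q + kV) = 1.0482 g/L; C(t) = C_ss + (C₀ − C_ss) e^(−a t).
C(23.6) = 1.0482 + (-1.0482)·e^(−0.076627·23.6) = 1.0482 + (-1.0482)·0.16392 = 0.87641 g/L.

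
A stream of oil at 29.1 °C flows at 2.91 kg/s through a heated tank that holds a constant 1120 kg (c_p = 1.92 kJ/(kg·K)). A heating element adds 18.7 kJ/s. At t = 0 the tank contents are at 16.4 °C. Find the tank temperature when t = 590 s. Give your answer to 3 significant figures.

29.0 °C

Unsteady energy balance on the tank contents: M c_p dT/dt = ṁ c_p (T_in − T) + 18.7.
τ = M/ṁ = 384.88 s; T_ss = T_in + Q̇/(ṁ c_p) = 29.1 + 18.7/(2.91·1.92) = 32.447 °C.
Integrating: T(t) = T_ss + (T₀ − T_ss) e^(−t/τ).
T(590) = 32.447 + (-16.047)·e^(−590/384.88) = 32.447 + (-16.047)·0.21590 = 28.982 °C.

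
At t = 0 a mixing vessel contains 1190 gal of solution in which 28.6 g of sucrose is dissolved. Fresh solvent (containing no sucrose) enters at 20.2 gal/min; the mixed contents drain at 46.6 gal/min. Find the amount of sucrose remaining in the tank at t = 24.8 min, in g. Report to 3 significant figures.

Let m(t) be the amount of sucrose. Volume: V(t) = V₀ + (Q_in − Q_out) t = 1190 − 26.400 t; V(24.8) = 535.28 gal.
Species balance (pure solvent in): dm/dt = −Q_out · m/V(t).
Separate: dm/m = −Q_out dt/V(t) ⇒ ln(m/m₀) = −(Q_out/(Q_in−Q_out)) ln(V/V₀).
m = m₀ (V₀/V)^(Q_out/(Q_in−Q_out)) = 28.6 × (1190/535.28)^(-1.7652) = 6.9810 g.

6.98 g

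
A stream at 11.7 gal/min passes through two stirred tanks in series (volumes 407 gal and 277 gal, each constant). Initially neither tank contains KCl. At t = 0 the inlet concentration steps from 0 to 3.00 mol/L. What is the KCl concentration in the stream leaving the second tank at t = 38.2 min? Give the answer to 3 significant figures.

Species balance on tank i: dCᵢ/dt = (Cᵢ₋₁ − Cᵢ)/τᵢ with τᵢ = Vᵢ/Q.
τ₁ = 407/11.7 = 34.786 min; τ₂ = 277/11.7 = 23.675 min.
Solving the cascade with C₁(0)=C₂(0)=0 gives C₂(t) = C_in[1 − (τ₁ e^(−t/τ₁) − τ₂ e^(−t/τ₂))/(τ₁ − τ₂)].
At t = 38.2: e^(−t/τ₁) = 0.33349, e^(−t/τ₂) = 0.19919.
C₂ = 3.00·[1 − (34.786·0.33349 − 23.675·0.19919)/(11.111)] = 3.00·0.38034 = 1.1410 mol/L.

1.14 mol/L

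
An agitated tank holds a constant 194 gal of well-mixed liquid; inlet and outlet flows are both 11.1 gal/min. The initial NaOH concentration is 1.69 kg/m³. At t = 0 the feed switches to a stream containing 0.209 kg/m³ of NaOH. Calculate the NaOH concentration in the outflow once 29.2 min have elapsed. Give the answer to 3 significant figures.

Species balance on the tank: V dC/dt = Q(C_in − C).
Rewrite as dC/dt + C/τ = C_in/τ, τ = V/Q = 17.477 min.
Integrating: C(t) = C_in + (C₀ − C_in) e^(−t/τ).
C(29.2) = 0.209 + (1.69 − 0.209)·e^(−29.2/17.477) = 0.209 + (1.4810)·0.18811 = 0.48759 kg/m³.

0.488 kg/m³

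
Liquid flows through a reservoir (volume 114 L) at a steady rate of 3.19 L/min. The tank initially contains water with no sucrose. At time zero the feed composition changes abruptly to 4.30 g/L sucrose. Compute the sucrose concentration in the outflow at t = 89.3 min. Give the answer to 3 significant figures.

3.95 g/L

Unsteady species balance (constant V, well mixed): V dC/dt = Q(C_in − C).
Time constant τ = V/Q = 114/3.19 = 35.737 min.
Solution: C(t) = C_in + (C₀ − C_in) e^(−t/τ).
C(89.3) = 4.30 + (0 − 4.30)·e^(−89.3/35.737) = 4.30 + (-4.3000)·0.082181 = 3.9466 g/L.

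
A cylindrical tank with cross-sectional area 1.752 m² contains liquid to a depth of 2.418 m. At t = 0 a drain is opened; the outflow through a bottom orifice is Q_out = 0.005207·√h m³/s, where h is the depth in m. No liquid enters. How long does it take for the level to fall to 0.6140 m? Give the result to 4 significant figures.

With no inflow, A dh/dt = −0.005207 √h.
∫ h^(−1/2) dh = −(0.005207/A) ∫ dt, giving 2√h = 2√h₀ − (0.005207/A) t.
t = 2A(√h₀ − √h)/0.005207 = 2·1.752·(√2.418 − √0.6140)/0.005207
  = 3.50400 × (1.55499 − 0.783582) / 0.005207 = 519.113 s.

519.1 s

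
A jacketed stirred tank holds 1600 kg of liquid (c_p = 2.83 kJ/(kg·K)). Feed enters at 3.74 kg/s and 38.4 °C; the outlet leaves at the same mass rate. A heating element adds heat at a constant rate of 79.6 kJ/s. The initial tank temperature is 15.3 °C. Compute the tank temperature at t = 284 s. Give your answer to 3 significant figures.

M c_p dT/dt = ṁ c_p (T_in − T) + Q̇.
Rearrange: dT/dt = (T_ss − T)/τ with τ = M/ṁ = 427.81 s and T_ss = T_in + Q̇/(ṁ c_p) = 45.921 °C.
T approaches T_ss exponentially: T(t) = T_ss + (T₀ − T_ss) e^(−t/τ).
T(284) = 45.921 + (-30.621)·e^(−284/427.81) = 45.921 + (-30.621)·0.51487 = 30.155 °C.

30.2 °C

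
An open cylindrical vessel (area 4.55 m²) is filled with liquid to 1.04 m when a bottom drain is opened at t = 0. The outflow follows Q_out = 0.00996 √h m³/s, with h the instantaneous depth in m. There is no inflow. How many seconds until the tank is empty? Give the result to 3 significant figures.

With no inflow, A dh/dt = −0.00996 √h.
∫ h^(−1/2) dh = −(0.00996/A) ∫ dt, giving 2√h = 2√h₀ − (0.00996/A) t.
Tank is empty when √h = 0: t_empty = 2A√h₀/0.00996.
t_empty = 2·4.55·√1.04/0.00996 = 9.1000·1.0198/0.00996 = 931.75 s.

932 s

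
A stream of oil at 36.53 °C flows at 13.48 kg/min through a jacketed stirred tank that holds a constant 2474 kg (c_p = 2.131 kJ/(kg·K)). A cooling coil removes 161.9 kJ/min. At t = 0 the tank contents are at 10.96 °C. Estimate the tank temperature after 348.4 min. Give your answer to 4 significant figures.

Energy balance: M c_p dT/dt = ṁ c_p (T_in − T) − 161.9.
τ = M/ṁ = 183.531 min; T_ss = T_in − Q̇/(ṁ c_p) = 36.53 − 161.9/(13.48·2.131) = 30.8940 °C.
T approaches T_ss exponentially: T(t) = T_ss + (T₀ − T_ss) e^(−t/τ).
T(348.4) = 30.8940 + (-19.9340)·e^(−348.4/183.531) = 30.8940 + (-19.9340)·0.149821 = 27.9074 °C.

27.91 °C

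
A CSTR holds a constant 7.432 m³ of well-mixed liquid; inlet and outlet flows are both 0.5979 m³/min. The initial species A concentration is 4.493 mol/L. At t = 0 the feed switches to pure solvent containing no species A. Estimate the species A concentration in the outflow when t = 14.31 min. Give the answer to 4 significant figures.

1.421 mol/L

Species balance on the tank: V dC/dt = Q(C_in − C).
Time constant τ = V/Q = 7.432/0.5979 = 12.4302 min.
Integrating: C(t) = C_in + (C₀ − C_in) e^(−t/τ).
C(14.31) = 0 + (4.493 − 0)·e^(−14.31/12.4302) = 0 + (4.49300)·0.316247 = 1.42090 mol/L.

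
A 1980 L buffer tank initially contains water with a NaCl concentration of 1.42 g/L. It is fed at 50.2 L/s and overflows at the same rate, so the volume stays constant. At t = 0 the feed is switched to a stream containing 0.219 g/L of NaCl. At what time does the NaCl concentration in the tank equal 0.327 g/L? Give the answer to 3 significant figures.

95.0 s

Unsteady species balance (constant V, well mixed): V dC/dt = Q(C_in − C), so τ = V/Q = 39.442 s.
C(t) = C_in + (C₀ − C_in) e^(−t/τ). Set C = 0.327 and solve for t:
e^(−t/τ) = (C − C_in)/(C₀ − C_in) = (0.327 − 0.219)/(1.42 − 0.219) = 0.089925
t = −τ ln(…) = 39.442 × 2.4088 = 95.008 s.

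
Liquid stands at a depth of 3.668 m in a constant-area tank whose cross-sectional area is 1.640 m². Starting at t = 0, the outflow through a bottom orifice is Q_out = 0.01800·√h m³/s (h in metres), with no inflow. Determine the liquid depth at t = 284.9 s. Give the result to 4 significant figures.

With no inflow, A dh/dt = −0.01800 √h.
∫ h^(−1/2) dh = −(0.01800/A) ∫ dt, giving 2√h = 2√h₀ − (0.01800/A) t.
√h = √3.668 − 0.01800·284.9/(2·1.640) = 1.91520 − 1.56348 = 0.351727.
h = 0.351727² = 0.123712 m.

0.1237 m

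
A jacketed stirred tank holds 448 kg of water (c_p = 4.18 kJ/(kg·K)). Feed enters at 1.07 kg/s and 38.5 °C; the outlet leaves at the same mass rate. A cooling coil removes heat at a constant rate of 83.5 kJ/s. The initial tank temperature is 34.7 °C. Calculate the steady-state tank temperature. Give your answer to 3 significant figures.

19.8 °C

First-law balance (no shaft work): M c_p dT/dt = ṁ c_p (T_in − T) − 83.5.
At steady state dT/dt = 0 ⇒ T_ss = T_in − Q̇/(ṁ c_p) = 38.5 − 83.5/(1.07·4.18) = 19.831 °C.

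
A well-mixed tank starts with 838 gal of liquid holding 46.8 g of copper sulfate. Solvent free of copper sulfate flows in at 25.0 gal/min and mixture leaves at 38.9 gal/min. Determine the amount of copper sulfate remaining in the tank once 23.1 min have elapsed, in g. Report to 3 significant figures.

12.1 g

Let m(t) be the amount of copper sulfate. Volume: V(t) = V₀ + (Q_in − Q_out) t = 838 − 13.900 t; V(23.1) = 516.91 gal.
No copper sulfate enters, so dm/dt = −Q_out · (m/V).
Separate: dm/m = −Q_out dt/V(t) ⇒ ln(m/m₀) = −(Q_out/(Q_in−Q_out)) ln(V/V₀).
m = m₀ (V₀/V)^(Q_out/(Q_in−Q_out)) = 46.8 × (838/516.91)^(-2.7986) = 12.107 g.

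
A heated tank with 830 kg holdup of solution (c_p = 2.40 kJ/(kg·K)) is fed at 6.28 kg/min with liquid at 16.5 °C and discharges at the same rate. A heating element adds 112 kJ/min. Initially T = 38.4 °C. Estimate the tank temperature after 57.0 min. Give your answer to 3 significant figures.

33.3 °C

M c_p dT/dt = ṁ c_p (T_in − T) + Q̇.
Rearrange: dT/dt = (T_ss − T)/τ with τ = M/ṁ = 132.17 min and T_ss = T_in + Q̇/(ṁ c_p) = 23.931 °C.
Integrating: T(t) = T_ss + (T₀ − T_ss) e^(−t/τ).
T(57.0) = 23.931 + (14.469)·e^(−57.0/132.17) = 23.931 + (14.469)·0.64968 = 33.331 °C.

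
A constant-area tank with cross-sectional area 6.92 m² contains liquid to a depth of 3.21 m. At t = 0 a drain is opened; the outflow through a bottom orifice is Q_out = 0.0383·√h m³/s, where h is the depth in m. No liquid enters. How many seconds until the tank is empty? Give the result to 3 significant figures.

A dh/dt = −Q_out = −0.0383 √h.
∫ h^(−1/2) dh = −(0.0383/A) ∫ dt, giving 2√h = 2√h₀ − (0.0383/A) t.
Set h = 0: 2√h₀ = (0.0383/A) t_empty ⇒ t_empty = 2A√h₀/0.0383.
t_empty = 2·6.92·√3.21/0.0383 = 13.840·1.7916/0.0383 = 647.43 s.

647 s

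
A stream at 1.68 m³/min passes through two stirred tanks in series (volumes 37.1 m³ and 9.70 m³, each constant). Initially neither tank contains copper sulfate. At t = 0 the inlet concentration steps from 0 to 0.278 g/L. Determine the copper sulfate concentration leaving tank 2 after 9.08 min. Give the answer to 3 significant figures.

Each tank obeys Vᵢ dCᵢ/dt = Q(Cᵢ₋₁ − Cᵢ), so τᵢ = Vᵢ/Q.
τ₁ = 37.1/1.68 = 22.083 min; τ₂ = 9.70/1.68 = 5.7738 min.
Solving the cascade with C₁(0)=C₂(0)=0 gives C₂(t) = C_in[1 − (τ₁ e^(−t/τ₁) − τ₂ e^(−t/τ₂))/(τ₁ − τ₂)].
At t = 9.08: e^(−t/τ₁) = 0.66287, e^(−t/τ₂) = 0.20750.
C₂ = 0.278·[1 − (22.083·0.66287 − 5.7738·0.20750)/(16.310)] = 0.278·0.17592 = 0.048905 g/L.

0.0489 g/L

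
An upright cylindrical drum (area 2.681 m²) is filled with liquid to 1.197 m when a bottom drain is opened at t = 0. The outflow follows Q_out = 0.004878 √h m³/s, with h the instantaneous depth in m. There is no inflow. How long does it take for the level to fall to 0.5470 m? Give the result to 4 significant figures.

389.7 s

With no inflow, A dh/dt = −0.004878 √h.
Separate and integrate: 2(√h − √h₀) = −(0.004878/A) t.
t = 2A(√h₀ − √h)/0.004878 = 2·2.681·(√1.197 − √0.5470)/0.004878
  = 5.36200 × (1.09407 − 0.739594) / 0.004878 = 389.652 s.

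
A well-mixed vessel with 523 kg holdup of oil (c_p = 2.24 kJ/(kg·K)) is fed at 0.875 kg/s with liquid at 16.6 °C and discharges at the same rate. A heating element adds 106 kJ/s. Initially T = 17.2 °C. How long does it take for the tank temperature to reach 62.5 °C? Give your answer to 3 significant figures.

1120 s

M c_p dT/dt = ṁ c_p (T_in − T) + Q̇.
τ = M/ṁ = 597.71 s; T_ss = T_in + Q̇/(ṁ c_p) = 70.682 °C.
T(t) = T_ss + (T₀ − T_ss) e^(−t/τ). Set T = 62.5:
e^(−t/τ) = (62.5 − 70.682)/(17.2 − 70.682) = 0.15298
t = −597.71 · ln(0.15298) = 1122.2 s.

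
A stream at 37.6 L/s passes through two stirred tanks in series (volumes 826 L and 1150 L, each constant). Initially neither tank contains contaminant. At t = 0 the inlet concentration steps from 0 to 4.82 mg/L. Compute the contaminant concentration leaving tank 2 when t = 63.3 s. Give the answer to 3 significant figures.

Time constants: τᵢ = Vᵢ/Q for each well-mixed tank.
τ₁ = 826/37.6 = 21.968 s; τ₂ = 1150/37.6 = 30.585 s.
Tank 1: C₁ = C_in(1 − e^(−t/τ₁)). Tank 2 (τ₁ ≠ τ₂): C₂ = C_in[1 − (τ₁ e^(−t/τ₁) − τ₂ e^(−t/τ₂))/(τ₁ − τ₂)].
At t = 63.3: e^(−t/τ₁) = 0.056053, e^(−t/τ₂) = 0.12623.
C₂ = 4.82·[1 − (21.968·0.056053 − 30.585·0.12623)/(-8.6170)] = 4.82·0.69486 = 3.3492 mg/L.

3.35 mg/L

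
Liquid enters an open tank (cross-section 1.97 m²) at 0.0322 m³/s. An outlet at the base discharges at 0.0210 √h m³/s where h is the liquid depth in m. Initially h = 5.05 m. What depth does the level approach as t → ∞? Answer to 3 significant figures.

2.35 m

Level balance: A dh/dt = 0.0322 − 0.0210 √h. Setting dh/dt = 0:
Q_in = 0.0210 √h_ss ⇒ √h_ss = 0.0322/0.0210 = 1.5333.
h_ss = 1.5333² = 2.3511 m. (Since h₀ = 5.05 m > h_ss, the level will fall toward this value.)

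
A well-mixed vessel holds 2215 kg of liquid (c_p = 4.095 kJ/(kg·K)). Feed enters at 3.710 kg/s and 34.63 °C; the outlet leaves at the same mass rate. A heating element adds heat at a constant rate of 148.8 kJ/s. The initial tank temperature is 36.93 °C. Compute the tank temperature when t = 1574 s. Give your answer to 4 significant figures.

43.89 °C

M c_p dT/dt = ṁ c_p (T_in − T) + Q̇.
Rearrange: dT/dt = (T_ss − T)/τ with τ = M/ṁ = 597.035 s and T_ss = T_in + Q̇/(ṁ c_p) = 44.4243 °C.
Integrating: T(t) = T_ss + (T₀ − T_ss) e^(−t/τ).
T(1574) = 44.4243 + (-7.49434)·e^(−1574/597.035) = 44.4243 + (-7.49434)·0.0716214 = 43.8876 °C.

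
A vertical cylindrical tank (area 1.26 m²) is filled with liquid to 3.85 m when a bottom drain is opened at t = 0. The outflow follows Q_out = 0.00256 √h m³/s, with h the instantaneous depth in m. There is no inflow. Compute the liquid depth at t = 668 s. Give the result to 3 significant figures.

1.65 m

With no inflow, A dh/dt = −0.00256 √h.
∫ h^(−1/2) dh = −(0.00256/A) ∫ dt, giving 2√h = 2√h₀ − (0.00256/A) t.
√h = √3.85 − 0.00256·668/(2·1.26) = 1.9621 − 0.67860 = 1.2835.
h = 1.2835² = 1.6475 m.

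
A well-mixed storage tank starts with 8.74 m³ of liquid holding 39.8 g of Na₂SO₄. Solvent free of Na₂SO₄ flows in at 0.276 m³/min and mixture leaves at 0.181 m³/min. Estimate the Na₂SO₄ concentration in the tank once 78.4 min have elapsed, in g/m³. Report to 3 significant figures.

0.760 g/m³

Let m(t) be the amount of Na₂SO₄. Volume: V(t) = V₀ + (Q_in − Q_out) t = 8.74 + 0.095000 t; V(78.4) = 16.188 m³.
No Na₂SO₄ enters, so dm/dt = −Q_out · (m/V).
Separate: dm/m = −Q_out dt/V(t) ⇒ ln(m/m₀) = −(Q_out/(Q_in−Q_out)) ln(V/V₀).
m = m₀ (V₀/V)^(Q_out/(Q_in−Q_out)) = 39.8 × (8.74/16.188)^(1.9053) = 12.299 g.
C = m/V = 12.299/16.188 = 0.75978 g/m³.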